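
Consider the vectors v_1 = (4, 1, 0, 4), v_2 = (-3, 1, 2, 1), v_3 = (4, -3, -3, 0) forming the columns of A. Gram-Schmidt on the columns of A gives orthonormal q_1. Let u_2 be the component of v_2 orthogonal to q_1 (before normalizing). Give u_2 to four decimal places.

q_1 = v_1/‖v_1‖ = (4, 1, 0, 4)/5.7446 = (0.6963, 0.1741, 0.0000, 0.6963).
r_{12} = q_1·v_2 = -1.2185.
u_2 = v_2 + 1.2185·q_1 = (-2.1515, 1.2121, 2.0000, 1.8485).

u_2 = (-2.1515, 1.2121, 2.0000, 1.8485)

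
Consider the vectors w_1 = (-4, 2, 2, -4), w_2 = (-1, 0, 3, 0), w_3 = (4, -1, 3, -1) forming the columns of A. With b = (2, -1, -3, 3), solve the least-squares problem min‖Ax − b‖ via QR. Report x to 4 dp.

w_1 = (-4, 2, 2, -4); ‖w_1‖ = 6.3246, so e_1 = (-0.6325, 0.3162, 0.3162, -0.6325).
e_1·w_2 = (-0.6325)·(-1) + 0.3162·0 + 0.3162·3 + (-0.6325)·0 = 1.5811.
u_2 = w_2 − 1.5811·e_1 = (0.0000, -0.5000, 2.5000, 1.0000).
‖u_2‖ = 2.7386, so e_2 = (0.0000, -0.1826, 0.9129, 0.3651).
e_1·w_3 = (-0.6325)·4 + 0.3162·(-1) + 0.3162·3 + (-0.6325)·(-1) = -1.2649; e_2·w_3 = 0.0000·4 + (-0.1826)·(-1) + 0.9129·3 + 0.3651·(-1) = 2.5560.
u_3 = w_3 + 1.2649·e_1 − 2.5560·e_2 = (3.2000, -0.1333, 1.0667, -2.7333).
‖u_3‖ = 4.3436, so e_3 = (0.7367, -0.0307, 0.2456, -0.6293).
Qᵀb = (-4.4272, -1.4606, -1.1204).
Back-substitute: x_3 = -1.1204/4.3436 = -0.2580.
x_2 = (-1.4606 − 2.5560·(-0.2580))/2.7386 = -0.2926.
x_1 = (-4.4272 − 1.5811·(-0.2926) + 1.2649·(-0.2580))/6.3246 = -0.6784.

x = (-0.6784, -0.2926, -0.2580)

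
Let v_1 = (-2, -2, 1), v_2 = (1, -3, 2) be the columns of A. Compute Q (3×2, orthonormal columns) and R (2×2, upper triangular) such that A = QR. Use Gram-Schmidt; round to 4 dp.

v_1 = (-2, -2, 1); ‖v_1‖ = 3.0000, so e_1 = (-0.6667, -0.6667, 0.3333).
e_1·v_2 = (-0.6667)·1 + (-0.6667)·(-3) + 0.3333·2 = 2.0000.
u_2 = v_2 − 2.0000·e_1 = (2.3333, -1.6667, 1.3333).
‖u_2‖ = 3.1623, so e_2 = (0.7379, -0.5270, 0.4216).

Q = [[-0.6667, 0.7379], [-0.6667, -0.5270], [0.3333, 0.4216]], R = [[3.0000, 2.0000], [0.0000, 3.1623]]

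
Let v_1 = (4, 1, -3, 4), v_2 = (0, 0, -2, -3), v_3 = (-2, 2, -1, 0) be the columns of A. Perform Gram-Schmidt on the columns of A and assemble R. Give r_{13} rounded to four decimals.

v_1 = (4, 1, -3, 4); ‖v_1‖ = 6.4807, so q_1 = (0.6172, 0.1543, -0.4629, 0.6172).
r_{13} = q_1·v_3 = -0.4629.

r_{13} = -0.4629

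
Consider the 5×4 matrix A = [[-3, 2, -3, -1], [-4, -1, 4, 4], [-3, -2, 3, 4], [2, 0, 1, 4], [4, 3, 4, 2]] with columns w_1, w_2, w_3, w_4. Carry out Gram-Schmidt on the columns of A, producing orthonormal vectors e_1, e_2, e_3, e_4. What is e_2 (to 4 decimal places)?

w_1 = (-3, -4, -3, 2, 4); ‖w_1‖ = 7.3485, so e_1 = (-0.4082, -0.5443, -0.4082, 0.2722, 0.5443).
e_1·w_2 = (-0.4082)·2 + (-0.5443)·(-1) + (-0.4082)·(-2) + 0.2722·0 + 0.5443·3 = 2.1773.
u_2 = w_2 − 2.1773·e_1 = (2.8889, 0.1852, -1.1111, -0.5926, 1.8148).
‖u_2‖ = 3.6413, so e_2 = (0.7934, 0.0509, -0.3051, -0.1627, 0.4984).

e_2 = (0.7934, 0.0509, -0.3051, -0.1627, 0.4984)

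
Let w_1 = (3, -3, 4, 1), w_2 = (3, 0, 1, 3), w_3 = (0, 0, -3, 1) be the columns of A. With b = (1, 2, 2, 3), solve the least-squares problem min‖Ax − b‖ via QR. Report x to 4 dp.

x = (-0.7521, 1.3702, -1.1273)

w_1 = (3, -3, 4, 1); ‖w_1‖ = 5.9161, so e_1 = (0.5071, -0.5071, 0.6761, 0.1690).
e_1·w_2 = 0.5071·3 + (-0.5071)·0 + 0.6761·1 + 0.1690·3 = 2.7045.
u_2 = w_2 − 2.7045·e_1 = (1.6286, 1.3714, -0.8286, 2.5429).
‖u_2‖ = 3.4184, so e_2 = (0.4764, 0.4012, -0.2424, 0.7439).
e_1·w_3 = 0.5071·0 + (-0.5071)·0 + 0.6761·(-3) + 0.1690·1 = -1.8593; e_2·w_3 = 0.4764·0 + 0.4012·0 + (-0.2424)·(-3) + 0.7439·1 = 1.4710.
u_3 = w_3 + 1.8593·e_1 − 1.4710·e_2 = (0.2421, -1.5330, -1.3863, 0.2200).
‖u_3‖ = 2.0926, so e_3 = (0.1157, -0.7326, -0.6625, 0.1052).
Qᵀb = (1.3522, 3.0256, -2.3590).
Back-substitute: x_3 = -2.3590/2.0926 = -1.1273.
x_2 = (3.0256 − 1.4710·(-1.1273))/3.4184 = 1.3702.
x_1 = (1.3522 − 2.7045·1.3702 + 1.8593·(-1.1273))/5.9161 = -0.7521.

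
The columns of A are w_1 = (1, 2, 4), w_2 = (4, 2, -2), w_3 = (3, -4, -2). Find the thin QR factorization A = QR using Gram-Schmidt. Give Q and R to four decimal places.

Q = [[0.2182, 0.8165, 0.5345], [0.4364, 0.4082, -0.8018], [0.8729, -0.4082, 0.2673]], R = [[4.5826, 0.0000, -2.8368], [0.0000, 4.8990, 1.6330], [0.0000, 0.0000, 4.2762]]

w_1 = (1, 2, 4); ‖w_1‖ = 4.5826, so q_1 = (0.2182, 0.4364, 0.8729).
q_1·w_2 = 0.2182·4 + 0.4364·2 + 0.8729·(-2) = 0.0000.
u_2 = w_2 + 0.0000·q_1 = (4.0000, 2.0000, -2.0000).
‖u_2‖ = 4.8990, so q_2 = (0.8165, 0.4082, -0.4082).
q_1·w_3 = 0.2182·3 + 0.4364·(-4) + 0.8729·(-2) = -2.8368; q_2·w_3 = 0.8165·3 + 0.4082·(-4) + (-0.4082)·(-2) = 1.6330.
u_3 = w_3 + 2.8368·q_1 − 1.6330·q_2 = (2.2857, -3.4286, 1.1429).
‖u_3‖ = 4.2762, so q_3 = (0.5345, -0.8018, 0.2673).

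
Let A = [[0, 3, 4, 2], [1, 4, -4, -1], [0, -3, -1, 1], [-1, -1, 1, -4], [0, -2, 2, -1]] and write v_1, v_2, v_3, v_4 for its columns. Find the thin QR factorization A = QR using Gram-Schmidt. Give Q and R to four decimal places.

v_1 = (0, 1, 0, -1, 0); ‖v_1‖ = 1.4142, so q_1 = (0.0000, 0.7071, 0.0000, -0.7071, 0.0000).
q_1·v_2 = 0.0000·3 + 0.7071·4 + 0.0000·(-3) + (-0.7071)·(-1) + 0.0000·(-2) = 3.5355.
u_2 = v_2 − 3.5355·q_1 = (3.0000, 1.5000, -3.0000, 1.5000, -2.0000).
‖u_2‖ = 5.1478, so q_2 = (0.5828, 0.2914, -0.5828, 0.2914, -0.3885).
q_1·v_3 = 0.0000·4 + 0.7071·(-4) + 0.0000·(-1) + (-0.7071)·1 + 0.0000·2 = -3.5355; q_2·v_3 = 0.5828·4 + 0.2914·(-4) + (-0.5828)·(-1) + 0.2914·1 + (-0.3885)·2 = 1.2627.
u_3 = v_3 + 3.5355·q_1 − 1.2627·q_2 = (3.2642, -1.8679, -0.2642, -1.8679, 2.4906).
‖u_3‖ = 4.8893, so q_3 = (0.6676, -0.3820, -0.0540, -0.3820, 0.5094).
q_1·v_4 = 0.0000·2 + 0.7071·(-1) + 0.0000·1 + (-0.7071)·(-4) + 0.0000·(-1) = 2.1213; q_2·v_4 = 0.5828·2 + 0.2914·(-1) + (-0.5828)·1 + 0.2914·(-4) + (-0.3885)·(-1) = -0.4856; q_3·v_4 = 0.6676·2 + (-0.3820)·(-1) + (-0.0540)·1 + (-0.3820)·(-4) + 0.5094·(-1) = 2.6820.
u_4 = v_4 − 2.1213·q_1 + 0.4856·q_2 − 2.6820·q_3 = (0.4925, -1.3339, 0.8619, -1.3339, -2.5549).
‖u_4‖ = 3.3273, so q_4 = (0.1480, -0.4009, 0.2590, -0.4009, -0.7678).

Q = [[0.0000, 0.5828, 0.6676, 0.1480], [0.7071, 0.2914, -0.3820, -0.4009], [0.0000, -0.5828, -0.0540, 0.2590], [-0.7071, 0.2914, -0.3820, -0.4009], [0.0000, -0.3885, 0.5094, -0.7678]], R = [[1.4142, 3.5355, -3.5355, 2.1213], [0.0000, 5.1478, 1.2627, -0.4856], [0.0000, 0.0000, 4.8893, 2.6820], [0.0000, 0.0000, 0.0000, 3.3273]]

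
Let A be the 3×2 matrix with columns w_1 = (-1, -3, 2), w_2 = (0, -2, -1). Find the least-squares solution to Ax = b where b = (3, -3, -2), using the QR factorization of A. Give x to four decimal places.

w_1 = (-1, -3, 2); ‖w_1‖ = 3.7417, so e_1 = (-0.2673, -0.8018, 0.5345).
e_1·w_2 = (-0.2673)·0 + (-0.8018)·(-2) + 0.5345·(-1) = 1.0690.
u_2 = w_2 − 1.0690·e_1 = (0.2857, -1.1429, -1.5714).
‖u_2‖ = 1.9640, so e_2 = (0.1455, -0.5819, -0.8001).
Qᵀb = (0.5345, 3.7824).
Back-substitute: x_2 = 3.7824/1.9640 = 1.9259.
x_1 = (0.5345 − 1.0690·1.9259)/3.7417 = -0.4074.

x = (-0.4074, 1.9259)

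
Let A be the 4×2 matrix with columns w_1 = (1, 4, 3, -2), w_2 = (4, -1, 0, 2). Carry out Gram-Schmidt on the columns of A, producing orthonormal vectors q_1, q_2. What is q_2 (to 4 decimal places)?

q_2 = (0.9136, -0.1032, 0.0884, 0.3831)

w_1 = (1, 4, 3, -2); ‖w_1‖ = 5.4772, so q_1 = (0.1826, 0.7303, 0.5477, -0.3651).
q_1·w_2 = 0.1826·4 + 0.7303·(-1) + 0.5477·0 + (-0.3651)·2 = -0.7303.
u_2 = w_2 + 0.7303·q_1 = (4.1333, -0.4667, 0.4000, 1.7333).
‖u_2‖ = 4.5240, so q_2 = (0.9136, -0.1032, 0.0884, 0.3831).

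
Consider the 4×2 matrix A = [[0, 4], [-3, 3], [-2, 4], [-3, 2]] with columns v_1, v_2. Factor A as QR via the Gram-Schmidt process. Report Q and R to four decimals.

Q = [[0.0000, 0.8738], [-0.6396, -0.0298], [-0.4264, 0.4170], [-0.6396, -0.2482]], R = [[4.6904, -4.9036], [0.0000, 4.5776]]

v_1 = (0, -3, -2, -3); ‖v_1‖ = 4.6904, so e_1 = (0.0000, -0.6396, -0.4264, -0.6396).
e_1·v_2 = 0.0000·4 + (-0.6396)·3 + (-0.4264)·4 + (-0.6396)·2 = -4.9036.
u_2 = v_2 + 4.9036·e_1 = (4.0000, -0.1364, 1.9091, -1.1364).
‖u_2‖ = 4.5776, so e_2 = (0.8738, -0.0298, 0.4170, -0.2482).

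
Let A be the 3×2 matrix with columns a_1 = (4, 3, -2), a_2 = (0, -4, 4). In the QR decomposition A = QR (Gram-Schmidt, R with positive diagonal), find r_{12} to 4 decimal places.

q_1 = a_1/‖a_1‖ = (4, 3, -2)/5.3852 = (0.7428, 0.5571, -0.3714).
r_{12} = q_1·a_2 = -3.7139.

r_{12} = -3.7139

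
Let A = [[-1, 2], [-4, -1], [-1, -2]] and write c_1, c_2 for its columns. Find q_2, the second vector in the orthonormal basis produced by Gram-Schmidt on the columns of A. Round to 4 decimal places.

c_1 = (-1, -4, -1); ‖c_1‖ = 4.2426, so q_1 = (-0.2357, -0.9428, -0.2357).
q_1·c_2 = (-0.2357)·2 + (-0.9428)·(-1) + (-0.2357)·(-2) = 0.9428.
u_2 = c_2 − 0.9428·q_1 = (2.2222, -0.1111, -1.7778).
‖u_2‖ = 2.8480, so q_2 = (0.7803, -0.0390, -0.6242).

q_2 = (0.7803, -0.0390, -0.6242)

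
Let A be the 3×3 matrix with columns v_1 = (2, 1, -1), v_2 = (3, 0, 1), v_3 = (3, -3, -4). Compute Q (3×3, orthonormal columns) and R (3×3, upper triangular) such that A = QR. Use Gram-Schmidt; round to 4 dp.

Q = [[0.8165, 0.5521, 0.1690], [0.4082, -0.3450, -0.8452], [-0.4082, 0.7591, -0.5071]], R = [[2.4495, 2.0412, 2.8577], [0.0000, 2.4152, -0.3450], [0.0000, 0.0000, 5.0709]]

q_1 = v_1/‖v_1‖ = (2, 1, -1)/2.4495 = (0.8165, 0.4082, -0.4082).
r_{12} = q_1·v_2 = 2.0412.
u_2 = v_2 − 2.0412·q_1 = (1.3333, -0.8333, 1.8333).
‖u_2‖ = 2.4152, so q_2 = (0.5521, -0.3450, 0.7591).
r_{13} = q_1·v_3 = 2.8577; r_{23} = q_2·v_3 = -0.3450.
u_3 = v_3 − 2.8577·q_1 + 0.3450·q_2 = (0.8571, -4.2857, -2.5714).
‖u_3‖ = 5.0709, so q_3 = (0.1690, -0.8452, -0.5071).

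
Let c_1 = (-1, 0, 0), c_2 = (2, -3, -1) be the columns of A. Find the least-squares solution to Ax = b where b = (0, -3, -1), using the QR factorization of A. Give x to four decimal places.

c_1 = (-1, 0, 0); ‖c_1‖ = 1.0000, so q_1 = (-1.0000, 0.0000, 0.0000).
q_1·c_2 = (-1.0000)·2 + 0.0000·(-3) + 0.0000·(-1) = -2.0000.
u_2 = c_2 + 2.0000·q_1 = (0.0000, -3.0000, -1.0000).
‖u_2‖ = 3.1623, so q_2 = (0.0000, -0.9487, -0.3162).
Qᵀb = (0.0000, 3.1623).
Back-substitute: x_2 = 3.1623/3.1623 = 1.0000.
x_1 = (0.0000 + 2.0000·1.0000)/1.0000 = 2.0000.

x = (2.0000, 1.0000)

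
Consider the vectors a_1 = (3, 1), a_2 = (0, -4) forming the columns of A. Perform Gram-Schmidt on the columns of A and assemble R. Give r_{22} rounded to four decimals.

r_{22} = 3.7947

e_1 = a_1/‖a_1‖ = (3, 1)/3.1623 = (0.9487, 0.3162).
r_{12} = e_1·a_2 = -1.2649.
u_2 = a_2 + 1.2649·e_1 = (1.2000, -3.6000).
r_{22} = ‖u_2‖ = 3.7947.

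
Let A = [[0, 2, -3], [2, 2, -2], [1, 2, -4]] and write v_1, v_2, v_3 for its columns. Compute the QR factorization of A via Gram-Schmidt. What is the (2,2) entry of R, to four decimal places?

v_1 = (0, 2, 1); ‖v_1‖ = 2.2361, so e_1 = (0.0000, 0.8944, 0.4472).
e_1·v_2 = 0.0000·2 + 0.8944·2 + 0.4472·2 = 2.6833.
u_2 = v_2 − 2.6833·e_1 = (2.0000, -0.4000, 0.8000).
r_{22} = ‖u_2‖ = 2.1909.

r_{22} = 2.1909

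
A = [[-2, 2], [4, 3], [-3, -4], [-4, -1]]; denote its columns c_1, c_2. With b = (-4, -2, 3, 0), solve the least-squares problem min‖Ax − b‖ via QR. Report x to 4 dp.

x = (0.4574, -1.2326)

c_1 = (-2, 4, -3, -4); ‖c_1‖ = 6.7082, so q_1 = (-0.2981, 0.5963, -0.4472, -0.5963).
q_1·c_2 = (-0.2981)·2 + 0.5963·3 + (-0.4472)·(-4) + (-0.5963)·(-1) = 3.5777.
u_2 = c_2 − 3.5777·q_1 = (3.0667, 0.8667, -2.4000, 1.1333).
‖u_2‖ = 4.1473, so q_2 = (0.7394, 0.2090, -0.5787, 0.2733).
Qᵀb = (-1.3416, -5.1118).
Back-substitute: x_2 = -5.1118/4.1473 = -1.2326.
x_1 = (-1.3416 − 3.5777·(-1.2326))/6.7082 = 0.4574.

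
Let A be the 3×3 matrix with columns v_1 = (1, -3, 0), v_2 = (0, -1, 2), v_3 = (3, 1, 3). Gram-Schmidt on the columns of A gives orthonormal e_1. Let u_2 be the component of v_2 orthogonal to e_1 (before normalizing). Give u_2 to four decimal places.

e_1 = v_1/‖v_1‖ = (1, -3, 0)/3.1623 = (0.3162, -0.9487, 0.0000).
r_{12} = e_1·v_2 = 0.9487.
u_2 = v_2 − 0.9487·e_1 = (-0.3000, -0.1000, 2.0000).

u_2 = (-0.3000, -0.1000, 2.0000)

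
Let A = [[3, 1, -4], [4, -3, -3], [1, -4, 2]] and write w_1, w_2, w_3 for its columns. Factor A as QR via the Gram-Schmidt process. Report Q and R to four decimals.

Q = [[0.5883, 0.5661, 0.5774], [0.7845, -0.2265, -0.5774], [0.1961, -0.7926, 0.5774]], R = [[5.0990, -2.5495, -4.3146], [0.0000, 4.4159, -3.1704], [0.0000, 0.0000, 0.5774]]

e_1 = w_1/‖w_1‖ = (3, 4, 1)/5.0990 = (0.5883, 0.7845, 0.1961).
r_{12} = e_1·w_2 = -2.5495.
u_2 = w_2 + 2.5495·e_1 = (2.5000, -1.0000, -3.5000).
‖u_2‖ = 4.4159, so e_2 = (0.5661, -0.2265, -0.7926).
r_{13} = e_1·w_3 = -4.3146; r_{23} = e_2·w_3 = -3.1704.
u_3 = w_3 + 4.3146·e_1 + 3.1704·e_2 = (0.3333, -0.3333, 0.3333).
‖u_3‖ = 0.5774, so e_3 = (0.5774, -0.5774, 0.5774).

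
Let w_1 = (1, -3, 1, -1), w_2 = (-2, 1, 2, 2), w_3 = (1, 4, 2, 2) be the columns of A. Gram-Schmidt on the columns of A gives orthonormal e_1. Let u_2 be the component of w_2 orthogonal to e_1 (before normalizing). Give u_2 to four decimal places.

u_2 = (-1.5833, -0.2500, 2.4167, 1.5833)

w_1 = (1, -3, 1, -1); ‖w_1‖ = 3.4641, so e_1 = (0.2887, -0.8660, 0.2887, -0.2887).
e_1·w_2 = 0.2887·(-2) + (-0.8660)·1 + 0.2887·2 + (-0.2887)·2 = -1.4434.
u_2 = w_2 + 1.4434·e_1 = (-1.5833, -0.2500, 2.4167, 1.5833).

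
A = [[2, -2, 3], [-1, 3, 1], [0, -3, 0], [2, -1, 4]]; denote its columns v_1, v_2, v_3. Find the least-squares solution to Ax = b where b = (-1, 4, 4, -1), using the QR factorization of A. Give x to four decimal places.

q_1 = v_1/‖v_1‖ = (2, -1, 0, 2)/3.0000 = (0.6667, -0.3333, 0.0000, 0.6667).
r_{12} = q_1·v_2 = -3.0000.
u_2 = v_2 + 3.0000·q_1 = (0.0000, 2.0000, -3.0000, 1.0000).
‖u_2‖ = 3.7417, so q_2 = (0.0000, 0.5345, -0.8018, 0.2673).
r_{13} = q_1·v_3 = 4.3333; r_{23} = q_2·v_3 = 1.6036.
u_3 = v_3 − 4.3333·q_1 − 1.6036·q_2 = (0.1111, 1.5873, 1.2857, 0.6825).
‖u_3‖ = 2.1566, so q_3 = (0.0515, 0.7360, 0.5962, 0.3165).
Qᵀb = (-2.6667, -1.3363, 4.9608).
Back-substitute: x_3 = 4.9608/2.1566 = 2.3003.
x_2 = (-1.3363 − 1.6036·2.3003)/3.7417 = -1.3430.
x_1 = (-2.6667 + 3.0000·(-1.3430) − 4.3333·2.3003)/3.0000 = -5.5546.

x = (-5.5546, -1.3430, 2.3003)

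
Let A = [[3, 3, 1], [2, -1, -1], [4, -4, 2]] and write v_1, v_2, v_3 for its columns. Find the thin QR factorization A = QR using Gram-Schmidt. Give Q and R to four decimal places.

e_1 = v_1/‖v_1‖ = (3, 2, 4)/5.3852 = (0.5571, 0.3714, 0.7428).
r_{12} = e_1·v_2 = -1.6713.
u_2 = v_2 + 1.6713·e_1 = (3.9310, -0.3793, -2.7586).
‖u_2‖ = 4.8174, so e_2 = (0.8160, -0.0787, -0.5726).
r_{13} = e_1·v_3 = 1.6713; r_{23} = e_2·v_3 = -0.2505.
u_3 = v_3 − 1.6713·e_1 + 0.2505·e_2 = (0.2734, -1.6404, 0.6152).
‖u_3‖ = 1.7732, so e_3 = (0.1542, -0.9251, 0.3469).

Q = [[0.5571, 0.8160, 0.1542], [0.3714, -0.0787, -0.9251], [0.7428, -0.5726, 0.3469]], R = [[5.3852, -1.6713, 1.6713], [0.0000, 4.8174, -0.2505], [0.0000, 0.0000, 1.7732]]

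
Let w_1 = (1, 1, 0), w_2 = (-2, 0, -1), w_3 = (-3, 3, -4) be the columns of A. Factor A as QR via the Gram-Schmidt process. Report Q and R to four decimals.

Q = [[0.7071, -0.5774, 0.4082], [0.7071, 0.5774, -0.4082], [0.0000, -0.5774, -0.8165]], R = [[1.4142, -1.4142, 0.0000], [0.0000, 1.7321, 5.7735], [0.0000, 0.0000, 0.8165]]

w_1 = (1, 1, 0); ‖w_1‖ = 1.4142, so q_1 = (0.7071, 0.7071, 0.0000).
q_1·w_2 = 0.7071·(-2) + 0.7071·0 + 0.0000·(-1) = -1.4142.
u_2 = w_2 + 1.4142·q_1 = (-1.0000, 1.0000, -1.0000).
‖u_2‖ = 1.7321, so q_2 = (-0.5774, 0.5774, -0.5774).
q_1·w_3 = 0.7071·(-3) + 0.7071·3 + 0.0000·(-4) = 0.0000; q_2·w_3 = (-0.5774)·(-3) + 0.5774·3 + (-0.5774)·(-4) = 5.7735.
u_3 = w_3 + 0.0000·q_1 − 5.7735·q_2 = (0.3333, -0.3333, -0.6667).
‖u_3‖ = 0.8165, so q_3 = (0.4082, -0.4082, -0.8165).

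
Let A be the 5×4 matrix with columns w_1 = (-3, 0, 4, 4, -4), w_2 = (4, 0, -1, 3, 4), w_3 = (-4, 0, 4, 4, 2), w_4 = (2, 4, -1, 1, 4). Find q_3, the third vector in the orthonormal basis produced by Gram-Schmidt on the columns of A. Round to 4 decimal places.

w_1 = (-3, 0, 4, 4, -4); ‖w_1‖ = 7.5498, so q_1 = (-0.3974, 0.0000, 0.5298, 0.5298, -0.5298).
q_1·w_2 = (-0.3974)·4 + 0.0000·0 + 0.5298·(-1) + 0.5298·3 + (-0.5298)·4 = -2.6491.
u_2 = w_2 + 2.6491·q_1 = (2.9474, 0.0000, 0.4035, 4.4035, 2.5965).
‖u_2‖ = 5.9146, so q_2 = (0.4983, 0.0000, 0.0682, 0.7445, 0.4390).
q_1·w_3 = (-0.3974)·(-4) + 0.0000·0 + 0.5298·4 + 0.5298·4 + (-0.5298)·2 = 4.7683; q_2·w_3 = 0.4983·(-4) + 0.0000·0 + 0.0682·4 + 0.7445·4 + 0.4390·2 = 2.1357.
u_3 = w_3 − 4.7683·q_1 − 2.1357·q_2 = (-3.1695, 0.0000, 1.3280, -0.1163, 3.5888).
‖u_3‖ = 4.9701, so q_3 = (-0.6377, 0.0000, 0.2672, -0.0234, 0.7221).

q_3 = (-0.6377, 0.0000, 0.2672, -0.0234, 0.7221)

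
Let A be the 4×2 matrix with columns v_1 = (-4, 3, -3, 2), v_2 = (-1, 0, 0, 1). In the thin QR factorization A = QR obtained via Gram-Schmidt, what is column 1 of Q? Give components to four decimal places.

q_1 = (-0.6489, 0.4867, -0.4867, 0.3244)

v_1 = (-4, 3, -3, 2); ‖v_1‖ = 6.1644, so q_1 = (-0.6489, 0.4867, -0.4867, 0.3244).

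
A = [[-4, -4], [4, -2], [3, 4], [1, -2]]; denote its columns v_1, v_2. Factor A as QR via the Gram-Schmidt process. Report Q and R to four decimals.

v_1 = (-4, 4, 3, 1); ‖v_1‖ = 6.4807, so e_1 = (-0.6172, 0.6172, 0.4629, 0.1543).
e_1·v_2 = (-0.6172)·(-4) + 0.6172·(-2) + 0.4629·4 + 0.1543·(-2) = 2.7775.
u_2 = v_2 − 2.7775·e_1 = (-2.2857, -3.7143, 2.7143, -2.4286).
‖u_2‖ = 5.6821, so e_2 = (-0.4023, -0.6537, 0.4777, -0.4274).

Q = [[-0.6172, -0.4023], [0.6172, -0.6537], [0.4629, 0.4777], [0.1543, -0.4274]], R = [[6.4807, 2.7775], [0.0000, 5.6821]]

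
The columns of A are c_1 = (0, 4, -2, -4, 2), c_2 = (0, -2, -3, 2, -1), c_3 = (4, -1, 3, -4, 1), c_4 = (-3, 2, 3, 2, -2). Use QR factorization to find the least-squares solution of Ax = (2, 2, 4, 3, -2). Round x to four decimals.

c_1 = (0, 4, -2, -4, 2); ‖c_1‖ = 6.3246, so e_1 = (0.0000, 0.6325, -0.3162, -0.6325, 0.3162).
e_1·c_2 = 0.0000·0 + 0.6325·(-2) + (-0.3162)·(-3) + (-0.6325)·2 + 0.3162·(-1) = -1.8974.
u_2 = c_2 + 1.8974·e_1 = (0.0000, -0.8000, -3.6000, 0.8000, -0.4000).
‖u_2‖ = 3.7947, so e_2 = (0.0000, -0.2108, -0.9487, 0.2108, -0.1054).
e_1·c_3 = 0.0000·4 + 0.6325·(-1) + (-0.3162)·3 + (-0.6325)·(-4) + 0.3162·1 = 1.2649; e_2·c_3 = 0.0000·4 + (-0.2108)·(-1) + (-0.9487)·3 + 0.2108·(-4) + (-0.1054)·1 = -3.5839.
u_3 = c_3 − 1.2649·e_1 + 3.5839·e_2 = (4.0000, -2.5556, 0.0000, -2.4444, 0.2222).
‖u_3‖ = 5.3437, so e_3 = (0.7485, -0.4782, 0.0000, -0.4574, 0.0416).
e_1·c_4 = 0.0000·(-3) + 0.6325·2 + (-0.3162)·3 + (-0.6325)·2 + 0.3162·(-2) = -1.5811; e_2·c_4 = 0.0000·(-3) + (-0.2108)·2 + (-0.9487)·3 + 0.2108·2 + (-0.1054)·(-2) = -2.6352; e_3·c_4 = 0.7485·(-3) + (-0.4782)·2 + (0.0000)·3 + (-0.4574)·2 + 0.0416·(-2) = -4.2001.
u_4 = c_4 + 1.5811·e_1 + 2.6352·e_2 + 4.2001·e_3 = (0.1440, 0.4358, 0.0000, -0.3658, -1.6031).
‖u_4‖ = 1.7072, so e_4 = (0.0843, 0.2553, 0.0000, -0.2142, -0.9391).
Qᵀb = (-2.5298, -3.3731, -0.9149, 1.9146).
Back-substitute: x_4 = 1.9146/1.7072 = 1.1215.
x_3 = (-0.9149 + 4.2001·1.1215)/5.3437 = 0.7103.
x_2 = (-3.3731 + 3.5839·0.7103 + 2.6352·1.1215)/3.7947 = 0.5607.
x_1 = (-2.5298 + 1.8974·0.5607 − 1.2649·0.7103 + 1.5811·1.1215)/6.3246 = -0.0935.

x = (-0.0935, 0.5607, 0.7103, 1.1215)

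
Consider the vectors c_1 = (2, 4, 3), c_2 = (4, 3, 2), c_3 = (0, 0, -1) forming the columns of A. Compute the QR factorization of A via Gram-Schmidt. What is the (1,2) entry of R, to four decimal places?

r_{12} = 4.8281

c_1 = (2, 4, 3); ‖c_1‖ = 5.3852, so e_1 = (0.3714, 0.7428, 0.5571).
r_{12} = e_1·c_2 = 4.8281.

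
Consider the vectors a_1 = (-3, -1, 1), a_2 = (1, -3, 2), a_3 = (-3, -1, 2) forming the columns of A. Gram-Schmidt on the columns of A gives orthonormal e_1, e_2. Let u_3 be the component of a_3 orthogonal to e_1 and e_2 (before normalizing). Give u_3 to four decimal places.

e_1 = a_1/‖a_1‖ = (-3, -1, 1)/3.3166 = (-0.9045, -0.3015, 0.3015).
r_{12} = e_1·a_2 = 0.6030.
u_2 = a_2 − 0.6030·e_1 = (1.5455, -2.8182, 1.8182).
‖u_2‖ = 3.6927, so e_2 = (0.4185, -0.7632, 0.4924).
r_{13} = e_1·a_3 = 3.6181; r_{23} = e_2·a_3 = 0.4924.
u_3 = a_3 − 3.6181·e_1 − 0.4924·e_2 = (0.0667, 0.4667, 0.6667).

u_3 = (0.0667, 0.4667, 0.6667)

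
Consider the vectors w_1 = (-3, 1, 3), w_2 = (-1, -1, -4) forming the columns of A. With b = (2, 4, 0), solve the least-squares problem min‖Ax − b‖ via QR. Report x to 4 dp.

w_1 = (-3, 1, 3); ‖w_1‖ = 4.3589, so e_1 = (-0.6882, 0.2294, 0.6882).
e_1·w_2 = (-0.6882)·(-1) + 0.2294·(-1) + 0.6882·(-4) = -2.2942.
u_2 = w_2 + 2.2942·e_1 = (-2.5789, -0.4737, -2.4211).
‖u_2‖ = 3.5689, so e_2 = (-0.7226, -0.1327, -0.6784).
Qᵀb = (-0.4588, -1.9762).
Back-substitute: x_2 = -1.9762/3.5689 = -0.5537.
x_1 = (-0.4588 + 2.2942·(-0.5537))/4.3589 = -0.3967.

x = (-0.3967, -0.5537)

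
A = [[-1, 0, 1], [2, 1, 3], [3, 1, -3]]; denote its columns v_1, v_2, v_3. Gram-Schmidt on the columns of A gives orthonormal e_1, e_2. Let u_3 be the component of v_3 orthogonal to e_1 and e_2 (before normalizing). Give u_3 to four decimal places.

e_1 = v_1/‖v_1‖ = (-1, 2, 3)/3.7417 = (-0.2673, 0.5345, 0.8018).
r_{12} = e_1·v_2 = 1.3363.
u_2 = v_2 − 1.3363·e_1 = (0.3571, 0.2857, -0.0714).
‖u_2‖ = 0.4629, so e_2 = (0.7715, 0.6172, -0.1543).
r_{13} = e_1·v_3 = -1.0690; r_{23} = e_2·v_3 = 3.0861.
u_3 = v_3 + 1.0690·e_1 − 3.0861·e_2 = (-1.6667, 1.6667, -1.6667).

u_3 = (-1.6667, 1.6667, -1.6667)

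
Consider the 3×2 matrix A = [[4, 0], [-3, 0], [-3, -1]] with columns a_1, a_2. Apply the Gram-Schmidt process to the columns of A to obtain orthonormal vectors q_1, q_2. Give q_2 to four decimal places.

q_2 = (-0.4116, 0.3087, -0.8575)

q_1 = a_1/‖a_1‖ = (4, -3, -3)/5.8310 = (0.6860, -0.5145, -0.5145).
r_{12} = q_1·a_2 = 0.5145.
u_2 = a_2 − 0.5145·q_1 = (-0.3529, 0.2647, -0.7353).
‖u_2‖ = 0.8575, so q_2 = (-0.4116, 0.3087, -0.8575).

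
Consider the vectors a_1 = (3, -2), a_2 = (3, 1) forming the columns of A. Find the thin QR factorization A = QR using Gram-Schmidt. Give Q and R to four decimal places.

Q = [[0.8321, 0.5547], [-0.5547, 0.8321]], R = [[3.6056, 1.9415], [0.0000, 2.4962]]

a_1 = (3, -2); ‖a_1‖ = 3.6056, so q_1 = (0.8321, -0.5547).
q_1·a_2 = 0.8321·3 + (-0.5547)·1 = 1.9415.
u_2 = a_2 − 1.9415·q_1 = (1.3846, 2.0769).
‖u_2‖ = 2.4962, so q_2 = (0.5547, 0.8321).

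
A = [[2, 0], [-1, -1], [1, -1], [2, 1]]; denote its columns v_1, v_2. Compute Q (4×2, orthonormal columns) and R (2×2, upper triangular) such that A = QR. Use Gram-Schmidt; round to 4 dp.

Q = [[0.6325, -0.2481], [-0.3162, -0.4961], [0.3162, -0.7442], [0.6325, 0.3721]], R = [[3.1623, 0.6325], [0.0000, 1.6125]]

v_1 = (2, -1, 1, 2); ‖v_1‖ = 3.1623, so e_1 = (0.6325, -0.3162, 0.3162, 0.6325).
e_1·v_2 = 0.6325·0 + (-0.3162)·(-1) + 0.3162·(-1) + 0.6325·1 = 0.6325.
u_2 = v_2 − 0.6325·e_1 = (-0.4000, -0.8000, -1.2000, 0.6000).
‖u_2‖ = 1.6125, so e_2 = (-0.2481, -0.4961, -0.7442, 0.3721).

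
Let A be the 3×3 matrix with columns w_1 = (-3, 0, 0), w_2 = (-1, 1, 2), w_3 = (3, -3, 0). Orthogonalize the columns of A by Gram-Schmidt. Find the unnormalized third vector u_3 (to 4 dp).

u_3 = (0.0000, -2.4000, 1.2000)

e_1 = w_1/‖w_1‖ = (-3, 0, 0)/3.0000 = (-1.0000, 0.0000, 0.0000).
r_{12} = e_1·w_2 = 1.0000.
u_2 = w_2 − 1.0000·e_1 = (0.0000, 1.0000, 2.0000).
‖u_2‖ = 2.2361, so e_2 = (0.0000, 0.4472, 0.8944).
r_{13} = e_1·w_3 = -3.0000; r_{23} = e_2·w_3 = -1.3416.
u_3 = w_3 + 3.0000·e_1 + 1.3416·e_2 = (0.0000, -2.4000, 1.2000).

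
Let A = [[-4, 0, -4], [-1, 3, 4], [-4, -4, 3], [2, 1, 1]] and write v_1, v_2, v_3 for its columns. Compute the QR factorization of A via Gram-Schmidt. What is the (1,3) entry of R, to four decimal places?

v_1 = (-4, -1, -4, 2); ‖v_1‖ = 6.0828, so e_1 = (-0.6576, -0.1644, -0.6576, 0.3288).
r_{13} = e_1·v_3 = 0.3288.

r_{13} = 0.3288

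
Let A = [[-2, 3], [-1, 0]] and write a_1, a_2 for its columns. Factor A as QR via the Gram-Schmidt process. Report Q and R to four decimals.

Q = [[-0.8944, 0.4472], [-0.4472, -0.8944]], R = [[2.2361, -2.6833], [0.0000, 1.3416]]

e_1 = a_1/‖a_1‖ = (-2, -1)/2.2361 = (-0.8944, -0.4472).
r_{12} = e_1·a_2 = -2.6833.
u_2 = a_2 + 2.6833·e_1 = (0.6000, -1.2000).
‖u_2‖ = 1.3416, so e_2 = (0.4472, -0.8944).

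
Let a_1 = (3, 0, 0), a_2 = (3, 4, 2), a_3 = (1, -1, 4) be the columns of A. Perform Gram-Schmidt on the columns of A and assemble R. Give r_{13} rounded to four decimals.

a_1 = (3, 0, 0); ‖a_1‖ = 3.0000, so q_1 = (1.0000, 0.0000, 0.0000).
r_{13} = q_1·a_3 = 1.0000.

r_{13} = 1.0000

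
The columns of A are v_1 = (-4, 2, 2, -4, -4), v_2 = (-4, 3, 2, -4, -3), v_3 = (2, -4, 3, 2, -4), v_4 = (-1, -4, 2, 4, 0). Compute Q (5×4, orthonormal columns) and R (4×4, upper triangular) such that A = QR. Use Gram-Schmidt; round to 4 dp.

v_1 = (-4, 2, 2, -4, -4); ‖v_1‖ = 7.4833, so q_1 = (-0.5345, 0.2673, 0.2673, -0.5345, -0.5345).
q_1·v_2 = (-0.5345)·(-4) + 0.2673·3 + 0.2673·2 + (-0.5345)·(-4) + (-0.5345)·(-3) = 7.2161.
u_2 = v_2 − 7.2161·q_1 = (-0.1429, 1.0714, 0.0714, -0.1429, 0.8571).
‖u_2‖ = 1.3887, so q_2 = (-0.1029, 0.7715, 0.0514, -0.1029, 0.6172).
q_1·v_3 = (-0.5345)·2 + 0.2673·(-4) + 0.2673·3 + (-0.5345)·2 + (-0.5345)·(-4) = -0.2673; q_2·v_3 = (-0.1029)·2 + 0.7715·(-4) + 0.0514·3 + (-0.1029)·2 + 0.6172·(-4) = -5.8121.
u_3 = v_3 + 0.2673·q_1 + 5.8121·q_2 = (1.2593, 0.5556, 3.3704, 1.2593, -0.5556).
‖u_3‖ = 3.8921, so q_3 = (0.3235, 0.1427, 0.8660, 0.3235, -0.1427).
q_1·v_4 = (-0.5345)·(-1) + 0.2673·(-4) + 0.2673·2 + (-0.5345)·4 + (-0.5345)·0 = -2.1381; q_2·v_4 = (-0.1029)·(-1) + 0.7715·(-4) + 0.0514·2 + (-0.1029)·4 + 0.6172·0 = -3.2918; q_3·v_4 = 0.3235·(-1) + 0.1427·(-4) + 0.8660·2 + 0.3235·4 + (-0.1427)·0 = 2.1316.
u_4 = v_4 + 2.1381·q_1 + 3.2918·q_2 − 2.1316·q_3 = (-3.1711, -1.1932, 0.8949, 1.8289, 1.1932).
‖u_4‖ = 4.1290, so q_4 = (-0.7680, -0.2890, 0.2167, 0.4429, 0.2890).

Q = [[-0.5345, -0.1029, 0.3235, -0.7680], [0.2673, 0.7715, 0.1427, -0.2890], [0.2673, 0.0514, 0.8660, 0.2167], [-0.5345, -0.1029, 0.3235, 0.4429], [-0.5345, 0.6172, -0.1427, 0.2890]], R = [[7.4833, 7.2161, -0.2673, -2.1381], [0.0000, 1.3887, -5.8121, -3.2918], [0.0000, 0.0000, 3.8921, 2.1316], [0.0000, 0.0000, 0.0000, 4.1290]]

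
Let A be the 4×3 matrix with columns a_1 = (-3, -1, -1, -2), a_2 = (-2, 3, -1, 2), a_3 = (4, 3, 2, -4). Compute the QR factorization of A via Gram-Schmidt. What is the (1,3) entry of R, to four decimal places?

a_1 = (-3, -1, -1, -2); ‖a_1‖ = 3.8730, so e_1 = (-0.7746, -0.2582, -0.2582, -0.5164).
r_{13} = e_1·a_3 = -2.3238.

r_{13} = -2.3238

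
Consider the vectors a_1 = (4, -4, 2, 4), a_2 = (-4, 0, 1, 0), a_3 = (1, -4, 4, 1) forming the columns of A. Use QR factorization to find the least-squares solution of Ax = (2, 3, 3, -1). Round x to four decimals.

x = (-0.6818, -0.8556, 0.6711)

a_1 = (4, -4, 2, 4); ‖a_1‖ = 7.2111, so q_1 = (0.5547, -0.5547, 0.2774, 0.5547).
q_1·a_2 = 0.5547·(-4) + (-0.5547)·0 + 0.2774·1 + 0.5547·0 = -1.9415.
u_2 = a_2 + 1.9415·q_1 = (-2.9231, -1.0769, 1.5385, 1.0769).
‖u_2‖ = 3.6374, so q_2 = (-0.8036, -0.2961, 0.4230, 0.2961).
q_1·a_3 = 0.5547·1 + (-0.5547)·(-4) + 0.2774·4 + 0.5547·1 = 4.4376; q_2·a_3 = (-0.8036)·1 + (-0.2961)·(-4) + 0.4230·4 + 0.2961·1 = 2.3685.
u_3 = a_3 − 4.4376·q_1 − 2.3685·q_2 = (0.4419, -0.8372, 1.7674, -2.1628).
‖u_3‖ = 2.9492, so q_3 = (0.1498, -0.2839, 0.5993, -0.7334).
Qᵀb = (-0.2774, -1.5226, 1.9793).
Back-substitute: x_3 = 1.9793/2.9492 = 0.6711.
x_2 = (-1.5226 − 2.3685·0.6711)/3.6374 = -0.8556.
x_1 = (-0.2774 + 1.9415·(-0.8556) − 4.4376·0.6711)/7.2111 = -0.6818.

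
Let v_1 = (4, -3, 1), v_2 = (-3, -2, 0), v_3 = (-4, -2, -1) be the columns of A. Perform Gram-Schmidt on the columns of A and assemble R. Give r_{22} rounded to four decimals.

v_1 = (4, -3, 1); ‖v_1‖ = 5.0990, so q_1 = (0.7845, -0.5883, 0.1961).
q_1·v_2 = 0.7845·(-3) + (-0.5883)·(-2) + 0.1961·0 = -1.1767.
u_2 = v_2 + 1.1767·q_1 = (-2.0769, -2.6923, 0.2308).
r_{22} = ‖u_2‖ = 3.4081.

r_{22} = 3.4081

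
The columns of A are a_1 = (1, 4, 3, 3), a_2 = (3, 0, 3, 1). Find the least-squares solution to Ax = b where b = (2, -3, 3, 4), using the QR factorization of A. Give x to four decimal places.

a_1 = (1, 4, 3, 3); ‖a_1‖ = 5.9161, so q_1 = (0.1690, 0.6761, 0.5071, 0.5071).
q_1·a_2 = 0.1690·3 + 0.6761·0 + 0.5071·3 + 0.5071·1 = 2.5355.
u_2 = a_2 − 2.5355·q_1 = (2.5714, -1.7143, 1.7143, -0.2857).
‖u_2‖ = 3.5456, so q_2 = (0.7252, -0.4835, 0.4835, -0.0806).
Qᵀb = (1.8593, 4.0291).
Back-substitute: x_2 = 4.0291/3.5456 = 1.1364.
x_1 = (1.8593 − 2.5355·1.1364)/5.9161 = -0.1727.

x = (-0.1727, 1.1364)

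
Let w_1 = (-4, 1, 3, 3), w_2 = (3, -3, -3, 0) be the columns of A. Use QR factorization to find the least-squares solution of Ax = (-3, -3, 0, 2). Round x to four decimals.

x = (1.0976, 0.9756)

w_1 = (-4, 1, 3, 3); ‖w_1‖ = 5.9161, so e_1 = (-0.6761, 0.1690, 0.5071, 0.5071).
e_1·w_2 = (-0.6761)·3 + 0.1690·(-3) + 0.5071·(-3) + 0.5071·0 = -4.0567.
u_2 = w_2 + 4.0567·e_1 = (0.2571, -2.3143, -0.9429, 2.0571).
‖u_2‖ = 3.2470, so e_2 = (0.0792, -0.7128, -0.2904, 0.6336).
Qᵀb = (2.5355, 3.1678).
Back-substitute: x_2 = 3.1678/3.2470 = 0.9756.
x_1 = (2.5355 + 4.0567·0.9756)/5.9161 = 1.0976.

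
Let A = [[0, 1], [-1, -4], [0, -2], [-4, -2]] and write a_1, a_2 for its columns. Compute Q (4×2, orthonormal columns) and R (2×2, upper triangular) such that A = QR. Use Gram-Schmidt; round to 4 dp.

a_1 = (0, -1, 0, -4); ‖a_1‖ = 4.1231, so q_1 = (0.0000, -0.2425, 0.0000, -0.9701).
q_1·a_2 = 0.0000·1 + (-0.2425)·(-4) + 0.0000·(-2) + (-0.9701)·(-2) = 2.9104.
u_2 = a_2 − 2.9104·q_1 = (1.0000, -3.2941, -2.0000, 0.8235).
‖u_2‖ = 4.0656, so q_2 = (0.2460, -0.8102, -0.4919, 0.2026).

Q = [[0.0000, 0.2460], [-0.2425, -0.8102], [0.0000, -0.4919], [-0.9701, 0.2026]], R = [[4.1231, 2.9104], [0.0000, 4.0656]]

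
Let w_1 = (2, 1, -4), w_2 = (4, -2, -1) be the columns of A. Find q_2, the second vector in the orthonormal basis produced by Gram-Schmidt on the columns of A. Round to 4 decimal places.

w_1 = (2, 1, -4); ‖w_1‖ = 4.5826, so q_1 = (0.4364, 0.2182, -0.8729).
q_1·w_2 = 0.4364·4 + 0.2182·(-2) + (-0.8729)·(-1) = 2.1822.
u_2 = w_2 − 2.1822·q_1 = (3.0476, -2.4762, 0.9048).
‖u_2‖ = 4.0297, so q_2 = (0.7563, -0.6145, 0.2245).

q_2 = (0.7563, -0.6145, 0.2245)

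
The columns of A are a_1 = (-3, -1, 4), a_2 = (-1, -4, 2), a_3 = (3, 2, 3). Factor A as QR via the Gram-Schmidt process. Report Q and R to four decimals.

a_1 = (-3, -1, 4); ‖a_1‖ = 5.0990, so e_1 = (-0.5883, -0.1961, 0.7845).
e_1·a_2 = (-0.5883)·(-1) + (-0.1961)·(-4) + 0.7845·2 = 2.9417.
u_2 = a_2 − 2.9417·e_1 = (0.7308, -3.4231, -0.3077).
‖u_2‖ = 3.5137, so e_2 = (0.2080, -0.9742, -0.0876).
e_1·a_3 = (-0.5883)·3 + (-0.1961)·2 + 0.7845·3 = 0.1961; e_2·a_3 = 0.2080·3 + (-0.9742)·2 + (-0.0876)·3 = -1.5872.
u_3 = a_3 − 0.1961·e_1 + 1.5872·e_2 = (3.4455, 0.4922, 2.7072).
‖u_3‖ = 4.4094, so e_3 = (0.7814, 0.1116, 0.6140).

Q = [[-0.5883, 0.2080, 0.7814], [-0.1961, -0.9742, 0.1116], [0.7845, -0.0876, 0.6140]], R = [[5.0990, 2.9417, 0.1961], [0.0000, 3.5137, -1.5872], [0.0000, 0.0000, 4.4094]]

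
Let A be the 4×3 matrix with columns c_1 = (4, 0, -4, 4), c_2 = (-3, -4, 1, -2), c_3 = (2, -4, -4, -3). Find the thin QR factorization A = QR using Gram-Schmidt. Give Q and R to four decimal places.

Q = [[0.5774, -0.2357, 0.4082], [0.0000, -0.9428, 0.0000], [-0.5774, -0.2357, -0.4082], [0.5774, 0.0000, -0.8165]], R = [[6.9282, -3.4641, 1.7321], [0.0000, 4.2426, 4.2426], [0.0000, 0.0000, 4.8990]]

c_1 = (4, 0, -4, 4); ‖c_1‖ = 6.9282, so q_1 = (0.5774, 0.0000, -0.5774, 0.5774).
q_1·c_2 = 0.5774·(-3) + 0.0000·(-4) + (-0.5774)·1 + 0.5774·(-2) = -3.4641.
u_2 = c_2 + 3.4641·q_1 = (-1.0000, -4.0000, -1.0000, 0.0000).
‖u_2‖ = 4.2426, so q_2 = (-0.2357, -0.9428, -0.2357, 0.0000).
q_1·c_3 = 0.5774·2 + 0.0000·(-4) + (-0.5774)·(-4) + 0.5774·(-3) = 1.7321; q_2·c_3 = (-0.2357)·2 + (-0.9428)·(-4) + (-0.2357)·(-4) + 0.0000·(-3) = 4.2426.
u_3 = c_3 − 1.7321·q_1 − 4.2426·q_2 = (2.0000, 0.0000, -2.0000, -4.0000).
‖u_3‖ = 4.8990, so q_3 = (0.4082, 0.0000, -0.4082, -0.8165).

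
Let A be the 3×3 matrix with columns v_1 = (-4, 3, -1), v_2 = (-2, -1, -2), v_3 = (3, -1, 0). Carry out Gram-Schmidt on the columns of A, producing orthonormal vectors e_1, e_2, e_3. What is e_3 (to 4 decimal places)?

e_3 = (0.5147, 0.4411, -0.7352)

v_1 = (-4, 3, -1); ‖v_1‖ = 5.0990, so e_1 = (-0.7845, 0.5883, -0.1961).
e_1·v_2 = (-0.7845)·(-2) + 0.5883·(-1) + (-0.1961)·(-2) = 1.3728.
u_2 = v_2 − 1.3728·e_1 = (-0.9231, -1.8077, -1.7308).
‖u_2‖ = 2.6675, so e_2 = (-0.3460, -0.6777, -0.6488).
e_1·v_3 = (-0.7845)·3 + 0.5883·(-1) + (-0.1961)·0 = -2.9417; e_2·v_3 = (-0.3460)·3 + (-0.6777)·(-1) + (-0.6488)·0 = -0.3605.
u_3 = v_3 + 2.9417·e_1 + 0.3605·e_2 = (0.5676, 0.4865, -0.8108).
‖u_3‖ = 1.1028, so e_3 = (0.5147, 0.4411, -0.7352).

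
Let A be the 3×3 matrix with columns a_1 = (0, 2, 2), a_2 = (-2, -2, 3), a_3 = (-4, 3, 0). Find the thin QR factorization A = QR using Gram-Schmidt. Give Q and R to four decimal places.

Q = [[0.0000, -0.4924, -0.8704], [0.7071, -0.6155, 0.3482], [0.7071, 0.6155, -0.3482]], R = [[2.8284, 0.7071, 2.1213], [0.0000, 4.0620, 0.1231], [0.0000, 0.0000, 4.5260]]

q_1 = a_1/‖a_1‖ = (0, 2, 2)/2.8284 = (0.0000, 0.7071, 0.7071).
r_{12} = q_1·a_2 = 0.7071.
u_2 = a_2 − 0.7071·q_1 = (-2.0000, -2.5000, 2.5000).
‖u_2‖ = 4.0620, so q_2 = (-0.4924, -0.6155, 0.6155).
r_{13} = q_1·a_3 = 2.1213; r_{23} = q_2·a_3 = 0.1231.
u_3 = a_3 − 2.1213·q_1 − 0.1231·q_2 = (-3.9394, 1.5758, -1.5758).
‖u_3‖ = 4.5260, so q_3 = (-0.8704, 0.3482, -0.3482).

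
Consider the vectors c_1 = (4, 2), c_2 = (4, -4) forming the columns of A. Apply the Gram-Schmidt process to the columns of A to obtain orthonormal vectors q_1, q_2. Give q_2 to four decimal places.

q_2 = (0.4472, -0.8944)

c_1 = (4, 2); ‖c_1‖ = 4.4721, so q_1 = (0.8944, 0.4472).
q_1·c_2 = 0.8944·4 + 0.4472·(-4) = 1.7889.
u_2 = c_2 − 1.7889·q_1 = (2.4000, -4.8000).
‖u_2‖ = 5.3666, so q_2 = (0.4472, -0.8944).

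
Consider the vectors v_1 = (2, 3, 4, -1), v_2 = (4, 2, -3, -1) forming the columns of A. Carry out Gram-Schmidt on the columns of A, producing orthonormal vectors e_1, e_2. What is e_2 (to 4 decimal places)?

v_1 = (2, 3, 4, -1); ‖v_1‖ = 5.4772, so e_1 = (0.3651, 0.5477, 0.7303, -0.1826).
e_1·v_2 = 0.3651·4 + 0.5477·2 + 0.7303·(-3) + (-0.1826)·(-1) = 0.5477.
u_2 = v_2 − 0.5477·e_1 = (3.8000, 1.7000, -3.4000, -0.9000).
‖u_2‖ = 5.4498, so e_2 = (0.6973, 0.3119, -0.6239, -0.1651).

e_2 = (0.6973, 0.3119, -0.6239, -0.1651)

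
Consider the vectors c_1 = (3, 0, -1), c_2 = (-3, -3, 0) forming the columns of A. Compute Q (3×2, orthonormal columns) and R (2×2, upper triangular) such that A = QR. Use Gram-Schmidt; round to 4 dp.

Q = [[0.9487, -0.0953], [0.0000, -0.9535], [-0.3162, -0.2860]], R = [[3.1623, -2.8460], [0.0000, 3.1464]]

q_1 = c_1/‖c_1‖ = (3, 0, -1)/3.1623 = (0.9487, 0.0000, -0.3162).
r_{12} = q_1·c_2 = -2.8460.
u_2 = c_2 + 2.8460·q_1 = (-0.3000, -3.0000, -0.9000).
‖u_2‖ = 3.1464, so q_2 = (-0.0953, -0.9535, -0.2860).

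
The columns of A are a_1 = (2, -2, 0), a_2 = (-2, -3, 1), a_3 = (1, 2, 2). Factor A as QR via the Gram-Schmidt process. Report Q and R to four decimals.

a_1 = (2, -2, 0); ‖a_1‖ = 2.8284, so e_1 = (0.7071, -0.7071, 0.0000).
e_1·a_2 = 0.7071·(-2) + (-0.7071)·(-3) + 0.0000·1 = 0.7071.
u_2 = a_2 − 0.7071·e_1 = (-2.5000, -2.5000, 1.0000).
‖u_2‖ = 3.6742, so e_2 = (-0.6804, -0.6804, 0.2722).
e_1·a_3 = 0.7071·1 + (-0.7071)·2 + 0.0000·2 = -0.7071; e_2·a_3 = (-0.6804)·1 + (-0.6804)·2 + 0.2722·2 = -1.4969.
u_3 = a_3 + 0.7071·e_1 + 1.4969·e_2 = (0.4815, 0.4815, 2.4074).
‖u_3‖ = 2.5019, so e_3 = (0.1925, 0.1925, 0.9623).

Q = [[0.7071, -0.6804, 0.1925], [-0.7071, -0.6804, 0.1925], [0.0000, 0.2722, 0.9623]], R = [[2.8284, 0.7071, -0.7071], [0.0000, 3.6742, -1.4969], [0.0000, 0.0000, 2.5019]]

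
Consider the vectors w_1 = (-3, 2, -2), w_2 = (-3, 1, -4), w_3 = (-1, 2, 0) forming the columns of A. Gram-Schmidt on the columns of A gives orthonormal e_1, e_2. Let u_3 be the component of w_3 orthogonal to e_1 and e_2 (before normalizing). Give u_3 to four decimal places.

u_3 = (0.4444, 0.4444, -0.2222)

w_1 = (-3, 2, -2); ‖w_1‖ = 4.1231, so e_1 = (-0.7276, 0.4851, -0.4851).
e_1·w_2 = (-0.7276)·(-3) + 0.4851·1 + (-0.4851)·(-4) = 4.6082.
u_2 = w_2 − 4.6082·e_1 = (0.3529, -1.2353, -1.7647).
‖u_2‖ = 2.1828, so e_2 = (0.1617, -0.5659, -0.8085).
e_1·w_3 = (-0.7276)·(-1) + 0.4851·2 + (-0.4851)·0 = 1.6977; e_2·w_3 = 0.1617·(-1) + (-0.5659)·2 + (-0.8085)·0 = -1.2935.
u_3 = w_3 − 1.6977·e_1 + 1.2935·e_2 = (0.4444, 0.4444, -0.2222).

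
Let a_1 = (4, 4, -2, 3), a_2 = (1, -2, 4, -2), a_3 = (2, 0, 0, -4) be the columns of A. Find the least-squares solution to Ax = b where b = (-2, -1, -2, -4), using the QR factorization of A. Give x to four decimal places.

a_1 = (4, 4, -2, 3); ‖a_1‖ = 6.7082, so q_1 = (0.5963, 0.5963, -0.2981, 0.4472).
q_1·a_2 = 0.5963·1 + 0.5963·(-2) + (-0.2981)·4 + 0.4472·(-2) = -2.6833.
u_2 = a_2 + 2.6833·q_1 = (2.6000, -0.4000, 3.2000, -0.8000).
‖u_2‖ = 4.2190, so q_2 = (0.6163, -0.0948, 0.7585, -0.1896).
q_1·a_3 = 0.5963·2 + 0.5963·0 + (-0.2981)·0 + 0.4472·(-4) = -0.5963; q_2·a_3 = 0.6163·2 + (-0.0948)·0 + 0.7585·0 + (-0.1896)·(-4) = 1.9910.
u_3 = a_3 + 0.5963·q_1 − 1.9910·q_2 = (1.1286, 0.5443, -1.6879, -3.3558).
‖u_3‖ = 3.9598, so q_3 = (0.2850, 0.1375, -0.4263, -0.8475).
Qᵀb = (-2.9814, -1.8962, 3.5349).
Back-substitute: x_3 = 3.5349/3.9598 = 0.8927.
x_2 = (-1.8962 − 1.9910·0.8927)/4.2190 = -0.8707.
x_1 = (-2.9814 + 2.6833·(-0.8707) + 0.5963·0.8927)/6.7082 = -0.7134.

x = (-0.7134, -0.8707, 0.8927)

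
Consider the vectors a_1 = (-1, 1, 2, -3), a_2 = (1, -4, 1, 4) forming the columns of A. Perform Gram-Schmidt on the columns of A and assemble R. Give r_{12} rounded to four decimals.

a_1 = (-1, 1, 2, -3); ‖a_1‖ = 3.8730, so e_1 = (-0.2582, 0.2582, 0.5164, -0.7746).
r_{12} = e_1·a_2 = -3.8730.

r_{12} = -3.8730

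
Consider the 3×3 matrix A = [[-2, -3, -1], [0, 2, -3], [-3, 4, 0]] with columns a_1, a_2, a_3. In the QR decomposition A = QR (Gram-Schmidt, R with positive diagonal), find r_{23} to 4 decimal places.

r_{23} = -0.4055

q_1 = a_1/‖a_1‖ = (-2, 0, -3)/3.6056 = (-0.5547, 0.0000, -0.8321).
r_{12} = q_1·a_2 = -1.6641.
u_2 = a_2 + 1.6641·q_1 = (-3.9231, 2.0000, 2.6154).
‖u_2‖ = 5.1216, so q_2 = (-0.7660, 0.3905, 0.5107).
r_{23} = q_2·a_3 = -0.4055.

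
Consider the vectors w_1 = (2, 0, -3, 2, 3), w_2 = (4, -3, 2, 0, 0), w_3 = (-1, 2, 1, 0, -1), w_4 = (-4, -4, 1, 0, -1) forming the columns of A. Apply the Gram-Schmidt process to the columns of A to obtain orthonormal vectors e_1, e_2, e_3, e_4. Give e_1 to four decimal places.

w_1 = (2, 0, -3, 2, 3); ‖w_1‖ = 5.0990, so e_1 = (0.3922, 0.0000, -0.5883, 0.3922, 0.5883).

e_1 = (0.3922, 0.0000, -0.5883, 0.3922, 0.5883)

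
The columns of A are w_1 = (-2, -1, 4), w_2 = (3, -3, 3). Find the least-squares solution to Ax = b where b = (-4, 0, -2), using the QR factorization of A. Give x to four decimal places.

q_1 = w_1/‖w_1‖ = (-2, -1, 4)/4.5826 = (-0.4364, -0.2182, 0.8729).
r_{12} = q_1·w_2 = 1.9640.
u_2 = w_2 − 1.9640·q_1 = (3.8571, -2.5714, 1.2857).
‖u_2‖ = 4.8107, so q_2 = (0.8018, -0.5345, 0.2673).
Qᵀb = (0.0000, -3.7417).
Back-substitute: x_2 = -3.7417/4.8107 = -0.7778.
x_1 = (0.0000 − 1.9640·(-0.7778))/4.5826 = 0.3333.

x = (0.3333, -0.7778)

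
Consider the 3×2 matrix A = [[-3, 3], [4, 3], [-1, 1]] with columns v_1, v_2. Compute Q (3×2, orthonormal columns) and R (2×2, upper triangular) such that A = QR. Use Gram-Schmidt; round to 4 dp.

Q = [[-0.5883, 0.7442], [0.7845, 0.6202], [-0.1961, 0.2481]], R = [[5.0990, 0.3922], [0.0000, 4.3412]]

v_1 = (-3, 4, -1); ‖v_1‖ = 5.0990, so e_1 = (-0.5883, 0.7845, -0.1961).
e_1·v_2 = (-0.5883)·3 + 0.7845·3 + (-0.1961)·1 = 0.3922.
u_2 = v_2 − 0.3922·e_1 = (3.2308, 2.6923, 1.0769).
‖u_2‖ = 4.3412, so e_2 = (0.7442, 0.6202, 0.2481).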